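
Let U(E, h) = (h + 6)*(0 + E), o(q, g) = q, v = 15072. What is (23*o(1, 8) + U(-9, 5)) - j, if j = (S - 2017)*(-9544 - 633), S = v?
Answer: 132860659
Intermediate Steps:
U(E, h) = E*(6 + h) (U(E, h) = (6 + h)*E = E*(6 + h))
S = 15072
j = -132860735 (j = (15072 - 2017)*(-9544 - 633) = 13055*(-10177) = -132860735)
(23*o(1, 8) + U(-9, 5)) - j = (23*1 - 9*(6 + 5)) - 1*(-132860735) = (23 - 9*11) + 132860735 = (23 - 99) + 132860735 = -76 + 132860735 = 132860659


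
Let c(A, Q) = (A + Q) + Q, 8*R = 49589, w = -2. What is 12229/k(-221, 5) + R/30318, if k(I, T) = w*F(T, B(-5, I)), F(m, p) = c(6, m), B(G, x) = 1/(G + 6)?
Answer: -185280233/485088 ≈ -381.95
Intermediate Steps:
R = 49589/8 (R = (⅛)*49589 = 49589/8 ≈ 6198.6)
B(G, x) = 1/(6 + G)
c(A, Q) = A + 2*Q
F(m, p) = 6 + 2*m
k(I, T) = -12 - 4*T (k(I, T) = -2*(6 + 2*T) = -12 - 4*T)
12229/k(-221, 5) + R/30318 = 12229/(-12 - 4*5) + (49589/8)/30318 = 12229/(-12 - 20) + (49589/8)*(1/30318) = 12229/(-32) + 49589/242544 = 12229*(-1/32) + 49589/242544 = -12229/32 + 49589/242544 = -185280233/485088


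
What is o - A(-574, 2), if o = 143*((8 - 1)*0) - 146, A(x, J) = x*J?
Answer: 1002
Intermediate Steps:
A(x, J) = J*x
o = -146 (o = 143*(7*0) - 146 = 143*0 - 146 = 0 - 146 = -146)
o - A(-574, 2) = -146 - 2*(-574) = -146 - 1*(-1148) = -146 + 1148 = 1002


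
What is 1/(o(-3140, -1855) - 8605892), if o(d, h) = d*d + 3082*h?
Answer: -1/4463402 ≈ -2.2404e-7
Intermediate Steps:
o(d, h) = d² + 3082*h
1/(o(-3140, -1855) - 8605892) = 1/(((-3140)² + 3082*(-1855)) - 8605892) = 1/((9859600 - 5717110) - 8605892) = 1/(4142490 - 8605892) = 1/(-4463402) = -1/4463402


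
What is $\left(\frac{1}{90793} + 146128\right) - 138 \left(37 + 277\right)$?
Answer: $\frac{9333157229}{90793} \approx 1.028 \cdot 10^{5}$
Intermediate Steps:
$\left(\frac{1}{90793} + 146128\right) - 138 \left(37 + 277\right) = \left(\frac{1}{90793} + 146128\right) - 43332 = \frac{13267399505}{90793} - 43332 = \frac{9333157229}{90793}$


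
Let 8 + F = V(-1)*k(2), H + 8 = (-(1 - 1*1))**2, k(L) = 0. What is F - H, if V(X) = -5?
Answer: 0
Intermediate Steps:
H = -8 (H = -8 + (-(1 - 1*1))**2 = -8 + (-(1 - 1))**2 = -8 + (-1*0)**2 = -8 + 0**2 = -8 + 0 = -8)
F = -8 (F = -8 - 5*0 = -8 + 0 = -8)
F - H = -8 - 1*(-8) = -8 + 8 = 0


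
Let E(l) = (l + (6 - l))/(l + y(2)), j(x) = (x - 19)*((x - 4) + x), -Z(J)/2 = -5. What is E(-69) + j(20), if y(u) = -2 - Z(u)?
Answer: 970/27 ≈ 35.926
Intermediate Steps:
Z(J) = 10 (Z(J) = -2*(-5) = 10)
j(x) = (-19 + x)*(-4 + 2*x) (j(x) = (-19 + x)*((-4 + x) + x) = (-19 + x)*(-4 + 2*x))
y(u) = -12 (y(u) = -2 - 1*10 = -2 - 10 = -12)
E(l) = 6/(-12 + l) (E(l) = (l + (6 - l))/(l - 12) = 6/(-12 + l))
E(-69) + j(20) = 6/(-12 - 69) + (76 - 42*20 + 2*20²) = 6/(-81) + (76 - 840 + 2*400) = 6*(-1/81) + (76 - 840 + 800) = -2/27 + 36 = 970/27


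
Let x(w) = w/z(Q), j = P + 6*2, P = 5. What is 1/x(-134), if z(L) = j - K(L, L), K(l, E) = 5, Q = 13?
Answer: -6/67 ≈ -0.089552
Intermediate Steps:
j = 17 (j = 5 + 6*2 = 5 + 12 = 17)
z(L) = 12 (z(L) = 17 - 1*5 = 17 - 5 = 12)
x(w) = w/12
1/x(-134) = 1/((1/12)*(-134)) = 1/(-67/6) = -6/67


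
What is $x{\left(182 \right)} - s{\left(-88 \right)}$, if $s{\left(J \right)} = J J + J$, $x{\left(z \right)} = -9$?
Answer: $-7665$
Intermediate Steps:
$s{\left(J \right)} = J + J^{2}$ ($s{\left(J \right)} = J^{2} + J = J + J^{2}$)
$x{\left(182 \right)} - s{\left(-88 \right)} = -9 - - 88 \left(1 - 88\right) = -9 - \left(-88\right) \left(-87\right) = -9 - 7656 = -7665$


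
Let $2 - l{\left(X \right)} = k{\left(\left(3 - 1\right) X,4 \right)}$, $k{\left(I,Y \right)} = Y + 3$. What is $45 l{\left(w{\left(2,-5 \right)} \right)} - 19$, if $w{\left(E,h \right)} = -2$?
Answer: $-244$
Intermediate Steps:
$k{\left(I,Y \right)} = 3 + Y$
$l{\left(X \right)} = -5$ ($l{\left(X \right)} = 2 - \left(3 + 4\right) = 2 - 7 = -5$)
$45 l{\left(w{\left(2,-5 \right)} \right)} - 19 = 45 \left(-5\right) - 19 = -225 - 19 = -244$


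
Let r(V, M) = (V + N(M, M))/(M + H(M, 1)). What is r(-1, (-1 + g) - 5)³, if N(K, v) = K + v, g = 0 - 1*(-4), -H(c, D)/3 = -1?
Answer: -125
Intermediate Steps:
H(c, D) = 3 (H(c, D) = -3*(-1) = 3)
g = 4 (g = 0 + 4 = 4)
r(V, M) = (V + 2*M)/(3 + M) (r(V, M) = (V + (M + M))/(M + 3) = (V + 2*M)/(3 + M))
r(-1, (-1 + g) - 5)³ = ((-1 + 2*((-1 + 4) - 5))/(3 + ((-1 + 4) - 5)))³ = ((-1 + 2*(3 - 5))/(3 + (3 - 5)))³ = ((-1 + 2*(-2))/(3 - 2))³ = ((-1 - 4)/1)³ = (1*(-5))³ = (-5)³ = -125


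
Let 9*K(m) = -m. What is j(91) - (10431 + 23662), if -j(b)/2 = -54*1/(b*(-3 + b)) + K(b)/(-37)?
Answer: -22728999311/666666 ≈ -34094.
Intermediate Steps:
K(m) = -m/9 (K(m) = (-m)/9 = -m/9)
j(b) = -2*b/333 + 108/(b*(-3 + b)) (j(b) = -2*(-54*1/(b*(-3 + b)) - b/9/(-37)) = -2*(-54*1/(b*(-3 + b)) - b/9*(-1/37)) = -2*(-54/(b*(-3 + b)) + b/333) = -2*(b/333 - 54/(b*(-3 + b))) = -2*b/333 + 108/(b*(-3 + b)))
j(91) - (10431 + 23662) = (2/333)*(17982 - 1*91³ + 3*91²)/(91*(-3 + 91)) - (10431 + 23662) = (2/333)*(1/91)*(17982 - 1*753571 + 3*8281)/88 - 1*34093 = (2/333)*(1/91)*(1/88)*(17982 - 753571 + 24843) - 34093 = (2/333)*(1/91)*(1/88)*(-710746) - 34093 = -355373/666666 - 34093 = -22728999311/666666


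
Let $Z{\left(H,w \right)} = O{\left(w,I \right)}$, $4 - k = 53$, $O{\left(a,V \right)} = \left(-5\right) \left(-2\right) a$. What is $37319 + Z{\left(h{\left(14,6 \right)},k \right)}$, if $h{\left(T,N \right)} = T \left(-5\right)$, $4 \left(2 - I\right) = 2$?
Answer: $36829$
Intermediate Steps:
$I = \frac{3}{2}$ ($I = 2 - \frac{1}{2} = \frac{3}{2} \approx 1.5$)
$h{\left(T,N \right)} = - 5 T$
$O{\left(a,V \right)} = 10 a$
$k = -49$ ($k = 4 - 53 = -49$)
$Z{\left(H,w \right)} = 10 w$
$37319 + Z{\left(h{\left(14,6 \right)},k \right)} = 37319 + 10 \left(-49\right) = 37319 - 490 = 36829$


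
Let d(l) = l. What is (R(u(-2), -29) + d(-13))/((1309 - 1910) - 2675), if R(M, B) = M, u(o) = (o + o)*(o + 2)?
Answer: 1/252 ≈ 0.0039683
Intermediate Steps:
u(o) = 2*o*(2 + o) (u(o) = (2*o)*(2 + o) = 2*o*(2 + o))
(R(u(-2), -29) + d(-13))/((1309 - 1910) - 2675) = (2*(-2)*(2 - 2) - 13)/((1309 - 1910) - 2675) = (2*(-2)*0 - 13)/(-601 - 2675) = (0 - 13)/(-3276) = -13*(-1/3276) = 1/252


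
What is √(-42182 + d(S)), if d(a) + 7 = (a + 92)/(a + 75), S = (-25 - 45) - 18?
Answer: I*√7129993/13 ≈ 205.4*I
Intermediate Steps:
S = -88 (S = -70 - 18 = -88)
d(a) = -7 + (92 + a)/(75 + a) (d(a) = -7 + (a + 92)/(a + 75) = -7 + (92 + a)/(75 + a))
√(-42182 + d(S)) = √(-42182 + (-433 - 6*(-88))/(75 - 88)) = √(-42182 + (-433 + 528)/(-13)) = √(-42182 - 1/13*95) = √(-42182 - 95/13) = √(-548461/13) = I*√7129993/13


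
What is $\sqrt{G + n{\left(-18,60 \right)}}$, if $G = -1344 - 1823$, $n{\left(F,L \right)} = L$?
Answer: $i \sqrt{3107} \approx 55.74 i$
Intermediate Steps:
$G = -3167$
$\sqrt{G + n{\left(-18,60 \right)}} = \sqrt{-3167 + 60} = \sqrt{-3107} = i \sqrt{3107}$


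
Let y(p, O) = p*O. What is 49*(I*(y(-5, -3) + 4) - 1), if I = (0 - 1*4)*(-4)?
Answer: 14847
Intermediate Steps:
y(p, O) = O*p
I = 16 (I = (0 - 4)*(-4) = -4*(-4) = 16)
49*(I*(y(-5, -3) + 4) - 1) = 49*(16*(-3*(-5) + 4) - 1) = 49*(16*(15 + 4) - 1) = 49*(16*19 - 1) = 49*(304 - 1) = 49*303 = 14847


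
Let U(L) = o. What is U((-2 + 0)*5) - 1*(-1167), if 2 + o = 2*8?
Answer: 1181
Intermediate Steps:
o = 14 (o = -2 + 2*8 = -2 + 16 = 14)
U(L) = 14
U((-2 + 0)*5) - 1*(-1167) = 14 - 1*(-1167) = 14 + 1167 = 1181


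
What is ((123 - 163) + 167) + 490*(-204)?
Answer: -99833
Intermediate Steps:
((123 - 163) + 167) + 490*(-204) = (-40 + 167) - 99960 = 127 - 99960 = -99833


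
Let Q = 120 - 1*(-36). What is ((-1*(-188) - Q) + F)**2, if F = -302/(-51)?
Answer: 3740356/2601 ≈ 1438.0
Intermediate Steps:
F = 302/51 (F = -302*(-1/51) = 302/51 ≈ 5.9216)
Q = 156 (Q = 120 + 36 = 156)
((-1*(-188) - Q) + F)**2 = ((-1*(-188) - 1*156) + 302/51)**2 = ((188 - 156) + 302/51)**2 = (32 + 302/51)**2 = (1934/51)**2 = 3740356/2601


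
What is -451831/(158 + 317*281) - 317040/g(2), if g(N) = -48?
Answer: 588945344/89235 ≈ 6599.9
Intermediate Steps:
-451831/(158 + 317*281) - 317040/g(2) = -451831/(158 + 317*281) - 317040/(-48) = -451831/(158 + 89077) - 317040*(-1/48) = -451831/89235 + 6605 = 588945344/89235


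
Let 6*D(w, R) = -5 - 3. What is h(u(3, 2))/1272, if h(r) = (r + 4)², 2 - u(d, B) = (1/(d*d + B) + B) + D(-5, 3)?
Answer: 29929/1385208 ≈ 0.021606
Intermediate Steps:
D(w, R) = -4/3 (D(w, R) = (-5 - 3)/6 = (⅙)*(-8) = -4/3)
u(d, B) = 10/3 - B - 1/(B + d²) (u(d, B) = 2 - ((1/(d*d + B) + B) - 4/3) = 2 - ((1/(d² + B) + B) - 4/3) = 2 - ((1/(B + d²) + B) - 4/3) = 2 - ((B + 1/(B + d²)) - 4/3) = 2 - (-4/3 + B + 1/(B + d²)) = 2 + (4/3 - B - 1/(B + d²)) = 10/3 - B - 1/(B + d²))
h(r) = (4 + r)²
h(u(3, 2))/1272 = (4 + (-1 - 1*2² + (10/3)*2 + (10/3)*3² - 1*2*3²)/(2 + 3²))²/1272 = (4 + (-1 - 1*4 + 20/3 + (10/3)*9 - 1*2*9)/(2 + 9))²*(1/1272) = (4 + (-1 - 4 + 20/3 + 30 - 18)/11)²*(1/1272) = (4 + (1/11)*(41/3))²*(1/1272) = (4 + 41/33)²*(1/1272) = (173/33)²*(1/1272) = (29929/1089)*(1/1272) = 29929/1385208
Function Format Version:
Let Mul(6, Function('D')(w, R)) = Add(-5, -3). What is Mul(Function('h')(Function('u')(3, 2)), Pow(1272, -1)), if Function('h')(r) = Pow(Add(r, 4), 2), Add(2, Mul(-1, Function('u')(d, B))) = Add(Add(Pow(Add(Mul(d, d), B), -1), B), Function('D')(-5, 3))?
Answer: Rational(29929, 1385208) ≈ 0.021606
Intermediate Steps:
Function('D')(w, R) = Rational(-4, 3) (Function('D')(w, R) = Mul(Rational(1, 6), Add(-5, -3)) = Mul(Rational(1, 6), -8) = Rational(-4, 3))
Function('u')(d, B) = Add(Rational(10, 3), Mul(-1, B), Mul(-1, Pow(Add(B, Pow(d, 2)), -1))) (Function('u')(d, B) = Add(2, Mul(-1, Add(Add(Pow(Add(Mul(d, d), B), -1), B), Rational(-4, 3)))) = Add(2, Mul(-1, Add(Add(Pow(Add(Pow(d, 2), B), -1), B), Rational(-4, 3)))) = Add(2, Mul(-1, Add(Add(Pow(Add(B, Pow(d, 2)), -1), B), Rational(-4, 3)))) = Add(2, Mul(-1, Add(Add(B, Pow(Add(B, Pow(d, 2)), -1)), Rational(-4, 3)))) = Add(2, Mul(-1, Add(Rational(-4, 3), B, Pow(Add(B, Pow(d, 2)), -1)))) = Add(2, Add(Rational(4, 3), Mul(-1, B), Mul(-1, Pow(Add(B, Pow(d, 2)), -1)))) = Add(Rational(10, 3), Mul(-1, B), Mul(-1, Pow(Add(B, Pow(d, 2)), -1))))
Function('h')(r) = Pow(Add(4, r), 2)
Mul(Function('h')(Function('u')(3, 2)), Pow(1272, -1)) = Mul(Pow(Add(4, Mul(Pow(Add(2, Pow(3, 2)), -1), Add(-1, Mul(-1, Pow(2, 2)), Mul(Rational(10, 3), 2), Mul(Rational(10, 3), Pow(3, 2)), Mul(-1, 2, Pow(3, 2))))), 2), Pow(1272, -1)) = Mul(Pow(Add(4, Mul(Pow(Add(2, 9), -1), Add(-1, Mul(-1, 4), Rational(20, 3), Mul(Rational(10, 3), 9), Mul(-1, 2, 9)))), 2), Rational(1, 1272)) = Mul(Pow(Add(4, Mul(Pow(11, -1), Add(-1, -4, Rational(20, 3), 30, -18))), 2), Rational(1, 1272)) = Mul(Pow(Add(4, Mul(Rational(1, 11), Rational(41, 3))), 2), Rational(1, 1272)) = Mul(Pow(Add(4, Rational(41, 33)), 2), Rational(1, 1272)) = Mul(Pow(Rational(173, 33), 2), Rational(1, 1272)) = Mul(Rational(29929, 1089), Rational(1, 1272)) = Rational(29929, 1385208)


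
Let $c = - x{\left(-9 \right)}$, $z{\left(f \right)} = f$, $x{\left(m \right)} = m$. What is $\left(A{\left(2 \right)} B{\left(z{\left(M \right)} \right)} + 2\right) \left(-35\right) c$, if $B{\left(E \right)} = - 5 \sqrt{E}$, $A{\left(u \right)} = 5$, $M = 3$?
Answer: $-630 + 7875 \sqrt{3} \approx 13010.0$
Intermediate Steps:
$c = 9$ ($c = \left(-1\right) \left(-9\right) = 9$)
$\left(A{\left(2 \right)} B{\left(z{\left(M \right)} \right)} + 2\right) \left(-35\right) c = \left(5 \left(- 5 \sqrt{3}\right) + 2\right) \left(-35\right) 9 = \left(- 25 \sqrt{3} + 2\right) \left(-35\right) 9 = \left(2 - 25 \sqrt{3}\right) \left(-35\right) 9 = \left(-70 + 875 \sqrt{3}\right) 9 = -630 + 7875 \sqrt{3}$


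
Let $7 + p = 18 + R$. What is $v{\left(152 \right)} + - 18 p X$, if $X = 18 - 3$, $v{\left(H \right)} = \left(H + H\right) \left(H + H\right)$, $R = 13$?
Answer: $85936$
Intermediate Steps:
$v{\left(H \right)} = 4 H^{2}$ ($v{\left(H \right)} = 2 H 2 H = 4 H^{2}$)
$X = 15$ ($X = 18 - 3 = 15$)
$p = 24$ ($p = -7 + \left(18 + 13\right) = -7 + 31 = 24$)
$v{\left(152 \right)} + - 18 p X = 4 \cdot 152^{2} + \left(-18\right) 24 \cdot 15 = 4 \cdot 23104 - 6480 = 92416 - 6480 = 85936$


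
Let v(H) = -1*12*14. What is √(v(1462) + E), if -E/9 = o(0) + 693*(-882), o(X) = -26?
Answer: 10*√55011 ≈ 2345.4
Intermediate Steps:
v(H) = -168 (v(H) = -12*14 = -168)
E = 5501268 (E = -9*(-26 + 693*(-882)) = -9*(-26 - 611226) = -9*(-611252) = 5501268)
√(v(1462) + E) = √(-168 + 5501268) = √5501100 = 10*√55011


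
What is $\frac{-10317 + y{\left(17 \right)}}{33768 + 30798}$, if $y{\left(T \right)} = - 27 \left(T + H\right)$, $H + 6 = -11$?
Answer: $- \frac{3439}{21522} \approx -0.15979$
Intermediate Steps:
$H = -17$ ($H = -6 - 11 = -17$)
$y{\left(T \right)} = 459 - 27 T$ ($y{\left(T \right)} = - 27 \left(T - 17\right) = - 27 \left(-17 + T\right) = 459 - 27 T$)
$\frac{-10317 + y{\left(17 \right)}}{33768 + 30798} = \frac{-10317 + \left(459 - 459\right)}{33768 + 30798} = \frac{-10317 + \left(459 - 459\right)}{64566} = \left(-10317 + 0\right) \frac{1}{64566} = \left(-10317\right) \frac{1}{64566} = - \frac{3439}{21522}$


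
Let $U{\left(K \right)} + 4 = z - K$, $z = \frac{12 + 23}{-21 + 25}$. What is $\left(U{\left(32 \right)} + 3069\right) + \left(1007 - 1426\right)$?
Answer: $\frac{10491}{4} \approx 2622.8$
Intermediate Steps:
$z = \frac{35}{4} \approx 8.75$
$U{\left(K \right)} = \frac{19}{4} - K$ ($U{\left(K \right)} = -4 - \left(- \frac{35}{4} + K\right) = \frac{19}{4} - K$)
$\left(U{\left(32 \right)} + 3069\right) + \left(1007 - 1426\right) = \left(\left(\frac{19}{4} - 32\right) + 3069\right) + \left(1007 - 1426\right) = \left(- \frac{109}{4} + 3069\right) - 419 = \frac{12167}{4} - 419 = \frac{10491}{4}$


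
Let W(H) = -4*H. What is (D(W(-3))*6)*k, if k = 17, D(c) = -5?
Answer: -510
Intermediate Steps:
(D(W(-3))*6)*k = -5*6*17 = -30*17 = -510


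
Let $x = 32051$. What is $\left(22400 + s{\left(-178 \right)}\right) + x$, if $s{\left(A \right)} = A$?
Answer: $54273$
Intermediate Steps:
$\left(22400 + s{\left(-178 \right)}\right) + x = \left(22400 - 178\right) + 32051 = 22222 + 32051 = 54273$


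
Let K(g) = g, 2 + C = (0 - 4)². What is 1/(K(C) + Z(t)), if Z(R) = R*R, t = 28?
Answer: 1/798 ≈ 0.0012531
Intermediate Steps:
Z(R) = R²
C = 14 (C = -2 + (0 - 4)² = -2 + (-4)² = -2 + 16 = 14)
1/(K(C) + Z(t)) = 1/(14 + 28²) = 1/(14 + 784) = 1/798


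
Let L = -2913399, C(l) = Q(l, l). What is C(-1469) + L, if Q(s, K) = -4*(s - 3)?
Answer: -2907511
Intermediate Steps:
Q(s, K) = 12 - 4*s (Q(s, K) = -4*(-3 + s) = 12 - 4*s)
C(l) = 12 - 4*l
C(-1469) + L = (12 - 4*(-1469)) - 2913399 = (12 + 5876) - 2913399 = 5888 - 2913399 = -2907511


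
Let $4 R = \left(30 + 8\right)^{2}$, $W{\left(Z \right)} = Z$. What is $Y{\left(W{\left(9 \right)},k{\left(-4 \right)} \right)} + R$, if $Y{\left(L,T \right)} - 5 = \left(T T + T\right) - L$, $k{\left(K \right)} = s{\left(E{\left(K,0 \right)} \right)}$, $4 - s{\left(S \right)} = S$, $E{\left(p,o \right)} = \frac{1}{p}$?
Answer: $\frac{6069}{16} \approx 379.31$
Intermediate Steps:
$s{\left(S \right)} = 4 - S$
$k{\left(K \right)} = 4 - \frac{1}{K}$
$R = 361$ ($R = \frac{\left(30 + 8\right)^{2}}{4} = \frac{38^{2}}{4} = \frac{1}{4} \cdot 1444 = 361$)
$Y{\left(L,T \right)} = 5 + T + T^{2} - L$ ($Y{\left(L,T \right)} = 5 - \left(L - T - T T\right) = 5 - \left(L - T - T^{2}\right) = 5 + \left(T + T^{2} - L\right) = 5 + T + T^{2} - L$)
$Y{\left(W{\left(9 \right)},k{\left(-4 \right)} \right)} + R = \left(5 + \left(4 - \frac{1}{-4}\right) + \left(4 - \frac{1}{-4}\right)^{2} - 9\right) + 361 = \left(5 + \left(4 - - \frac{1}{4}\right) + \left(4 - - \frac{1}{4}\right)^{2} - 9\right) + 361 = \left(5 + \left(4 + \frac{1}{4}\right) + \left(4 + \frac{1}{4}\right)^{2} - 9\right) + 361 = \left(5 + \frac{17}{4} + \left(\frac{17}{4}\right)^{2} - 9\right) + 361 = \left(5 + \frac{17}{4} + \frac{289}{16} - 9\right) + 361 = \frac{293}{16} + 361 = \frac{6069}{16}$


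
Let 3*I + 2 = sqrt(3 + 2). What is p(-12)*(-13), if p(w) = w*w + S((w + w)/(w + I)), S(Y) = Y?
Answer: -2729376/1439 - 936*sqrt(5)/1439 ≈ -1898.2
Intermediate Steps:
I = -2/3 + sqrt(5)/3 (I = -2/3 + sqrt(3 + 2)/3 = -2/3 + sqrt(5)/3 ≈ 0.078689)
p(w) = w**2 + 2*w/(-2/3 + w + sqrt(5)/3) (p(w) = w*w + (w + w)/(w + (-2/3 + sqrt(5)/3)) = w**2 + (2*w)/(-2/3 + w + sqrt(5)/3) = w**2 + 2*w/(-2/3 + w + sqrt(5)/3))
p(-12)*(-13) = -12*(6 - 12*(-2 + sqrt(5) + 3*(-12)))/(-2 + sqrt(5) + 3*(-12))*(-13) = -12*(6 - 12*(-2 + sqrt(5) - 36))/(-2 + sqrt(5) - 36)*(-13) = -12*(6 - 12*(-38 + sqrt(5)))/(-38 + sqrt(5))*(-13) = -12*(6 + (456 - 12*sqrt(5)))/(-38 + sqrt(5))*(-13) = -12*(462 - 12*sqrt(5))/(-38 + sqrt(5))*(-13) = 156*(462 - 12*sqrt(5))/(-38 + sqrt(5))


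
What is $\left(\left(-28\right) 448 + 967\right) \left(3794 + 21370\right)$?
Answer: $-291323628$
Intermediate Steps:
$\left(\left(-28\right) 448 + 967\right) \left(3794 + 21370\right) = \left(-12544 + 967\right) 25164 = \left(-11577\right) 25164 = -291323628$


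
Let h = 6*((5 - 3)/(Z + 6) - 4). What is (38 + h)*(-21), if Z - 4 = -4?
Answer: -336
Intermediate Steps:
Z = 0 (Z = 4 - 4 = 0)
h = -22 (h = 6*((5 - 3)/(0 + 6) - 4) = 6*(2/6 - 4) = 6*(2*(⅙) - 4) = 6*(⅓ - 4) = 6*(-11/3) = -22)
(38 + h)*(-21) = (38 - 22)*(-21) = 16*(-21) = -336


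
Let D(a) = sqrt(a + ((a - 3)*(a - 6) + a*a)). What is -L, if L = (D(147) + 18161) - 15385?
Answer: -2776 - 2*sqrt(10515) ≈ -2981.1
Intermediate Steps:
D(a) = sqrt(a + a**2 + (-6 + a)*(-3 + a)) (D(a) = sqrt(a + ((-3 + a)*(-6 + a) + a**2)) = sqrt(a + ((-6 + a)*(-3 + a) + a**2)) = sqrt(a + (a**2 + (-6 + a)*(-3 + a))) = sqrt(a + a**2 + (-6 + a)*(-3 + a)))
L = 2776 + 2*sqrt(10515) (L = (sqrt(18 - 8*147 + 2*147**2) + 18161) - 15385 = (sqrt(18 - 1176 + 2*21609) + 18161) - 15385 = (sqrt(18 - 1176 + 43218) + 18161) - 15385 = (sqrt(42060) + 18161) - 15385 = (2*sqrt(10515) + 18161) - 15385 = (18161 + 2*sqrt(10515)) - 15385 = 2776 + 2*sqrt(10515) ≈ 2981.1)
-L = -(2776 + 2*sqrt(10515)) = -2776 - 2*sqrt(10515)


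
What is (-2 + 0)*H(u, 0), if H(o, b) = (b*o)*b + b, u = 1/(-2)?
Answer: 0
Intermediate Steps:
u = -½ ≈ -0.50000
H(o, b) = b + o*b² (H(o, b) = o*b² + b = b + o*b²)
(-2 + 0)*H(u, 0) = (-2 + 0)*(0*(1 + 0*(-½))) = -0*(1 + 0) = -0 = -2*0 = 0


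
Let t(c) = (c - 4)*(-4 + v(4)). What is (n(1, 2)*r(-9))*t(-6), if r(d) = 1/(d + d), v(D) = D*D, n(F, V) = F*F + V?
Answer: 20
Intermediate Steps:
n(F, V) = V + F**2 (n(F, V) = F**2 + V = V + F**2)
v(D) = D**2
r(d) = 1/(2*d)
t(c) = -48 + 12*c (t(c) = (c - 4)*(-4 + 4**2) = (-4 + c)*(-4 + 16) = (-4 + c)*12 = -48 + 12*c)
(n(1, 2)*r(-9))*t(-6) = ((2 + 1**2)*((1/2)/(-9)))*(-48 + 12*(-6)) = ((2 + 1)*((1/2)*(-1/9)))*(-48 - 72) = (3*(-1/18))*(-120) = -1/6*(-120) = 20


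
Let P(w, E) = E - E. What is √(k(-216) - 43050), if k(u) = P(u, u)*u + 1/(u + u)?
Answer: I*√55792803/36 ≈ 207.48*I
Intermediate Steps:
P(w, E) = 0
k(u) = 1/(2*u) (k(u) = 0*u + 1/(u + u) = 0 + 1/(2*u) = 1/(2*u))
√(k(-216) - 43050) = √((½)/(-216) - 43050) = √((½)*(-1/216) - 43050) = √(-1/432 - 43050) = √(-18597601/432) = I*√55792803/36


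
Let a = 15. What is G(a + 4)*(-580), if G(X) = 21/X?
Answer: -12180/19 ≈ -641.05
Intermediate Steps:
G(a + 4)*(-580) = (21/(15 + 4))*(-580) = (21/19)*(-580) = -12180/19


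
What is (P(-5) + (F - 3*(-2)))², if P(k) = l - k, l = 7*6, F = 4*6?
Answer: 5929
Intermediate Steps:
F = 24
l = 42
P(k) = 42 - k
(P(-5) + (F - 3*(-2)))² = ((42 - 1*(-5)) + (24 - 3*(-2)))² = ((42 + 5) + (24 + 6))² = (47 + 30)² = 77² = 5929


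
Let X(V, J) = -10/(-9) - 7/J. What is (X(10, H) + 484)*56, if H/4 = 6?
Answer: 244349/9 ≈ 27150.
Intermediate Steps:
H = 24 (H = 4*6 = 24)
X(V, J) = 10/9 - 7/J (X(V, J) = -10*(-⅑) - 7/J = 10/9 - 7/J)
(X(10, H) + 484)*56 = ((10/9 - 7/24) + 484)*56 = (59/72 + 484)*56 = (34907/72)*56 = 244349/9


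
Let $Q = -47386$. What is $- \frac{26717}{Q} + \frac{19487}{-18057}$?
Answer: $- \frac{33921701}{65819154} \approx -0.51538$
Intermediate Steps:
$- \frac{26717}{Q} + \frac{19487}{-18057} = - \frac{26717}{-47386} + \frac{19487}{-18057} = \left(-26717\right) \left(- \frac{1}{47386}\right) + 19487 \left(- \frac{1}{18057}\right) = \frac{26717}{47386} - \frac{1499}{1389} = - \frac{33921701}{65819154}$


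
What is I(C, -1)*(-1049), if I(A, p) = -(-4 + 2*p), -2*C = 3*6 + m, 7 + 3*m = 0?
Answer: -6294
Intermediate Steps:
m = -7/3 (m = -7/3 + (⅓)*0 = -7/3 + 0 = -7/3 ≈ -2.3333)
C = -47/6 (C = -(3*6 - 7/3)/2 = -(18 - 7/3)/2 = -½*47/3 = -47/6 ≈ -7.8333)
I(A, p) = 4 - 2*p
I(C, -1)*(-1049) = (4 - 2*(-1))*(-1049) = (4 + 2)*(-1049) = 6*(-1049) = -6294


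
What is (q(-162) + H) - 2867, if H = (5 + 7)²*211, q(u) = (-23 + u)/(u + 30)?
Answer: 3632429/132 ≈ 27518.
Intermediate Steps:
q(u) = (-23 + u)/(30 + u)
H = 30384 (H = 12²*211 = 144*211 = 30384)
(q(-162) + H) - 2867 = ((-23 - 162)/(30 - 162) + 30384) - 2867 = (-185/(-132) + 30384) - 2867 = (-1/132*(-185) + 30384) - 2867 = (185/132 + 30384) - 2867 = 4010873/132 - 2867 = 3632429/132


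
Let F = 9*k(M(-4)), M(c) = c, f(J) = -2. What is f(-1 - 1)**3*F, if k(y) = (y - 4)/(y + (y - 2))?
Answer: -288/5 ≈ -57.600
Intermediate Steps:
k(y) = (-4 + y)/(-2 + 2*y) (k(y) = (-4 + y)/(y + (-2 + y)) = (-4 + y)/(-2 + 2*y))
F = 36/5 (F = 9*((-4 - 4)/(2*(-1 - 4))) = 9*((1/2)*(-8)/(-5)) = 9*((1/2)*(-1/5)*(-8)) = 9*(4/5) = 36/5 ≈ 7.2000)
f(-1 - 1)**3*F = (-2)**3*(36/5) = -8*36/5 = -288/5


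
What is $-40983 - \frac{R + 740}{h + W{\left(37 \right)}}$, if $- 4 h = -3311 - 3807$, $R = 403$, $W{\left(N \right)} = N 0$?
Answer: $- \frac{145860783}{3559} \approx -40984.0$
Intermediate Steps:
$W{\left(N \right)} = 0$
$h = \frac{3559}{2}$ ($h = - \frac{-3311 - 3807}{4} = \left(- \frac{1}{4}\right) \left(-7118\right) = \frac{3559}{2} \approx 1779.5$)
$-40983 - \frac{R + 740}{h + W{\left(37 \right)}} = -40983 - \frac{403 + 740}{\frac{3559}{2} + 0} = -40983 - \frac{1143}{\frac{3559}{2}} = -40983 - 1143 \cdot \frac{2}{3559} = -40983 - \frac{2286}{3559} = - \frac{145860783}{3559}$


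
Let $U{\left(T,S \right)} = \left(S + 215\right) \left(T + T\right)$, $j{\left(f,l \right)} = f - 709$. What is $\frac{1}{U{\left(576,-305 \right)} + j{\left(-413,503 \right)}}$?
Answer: $- \frac{1}{104802} \approx -9.5418 \cdot 10^{-6}$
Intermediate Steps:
$j{\left(f,l \right)} = -709 + f$
$U{\left(T,S \right)} = 2 T \left(215 + S\right)$ ($U{\left(T,S \right)} = \left(215 + S\right) 2 T = 2 T \left(215 + S\right)$)
$\frac{1}{U{\left(576,-305 \right)} + j{\left(-413,503 \right)}} = \frac{1}{2 \cdot 576 \left(215 - 305\right) - 1122} = \frac{1}{2 \cdot 576 \left(-90\right) - 1122} = \frac{1}{-103680 - 1122} = \frac{1}{-104802} = - \frac{1}{104802}$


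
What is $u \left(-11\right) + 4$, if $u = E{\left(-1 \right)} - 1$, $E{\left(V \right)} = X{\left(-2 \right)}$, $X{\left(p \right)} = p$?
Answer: $37$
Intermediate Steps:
$E{\left(V \right)} = -2$
$u = -3$ ($u = -2 - 1 = -3$)
$u \left(-11\right) + 4 = \left(-3\right) \left(-11\right) + 4 = 33 + 4 = 37$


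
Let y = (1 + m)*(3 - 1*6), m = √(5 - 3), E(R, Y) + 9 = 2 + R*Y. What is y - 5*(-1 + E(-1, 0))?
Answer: 37 - 3*√2 ≈ 32.757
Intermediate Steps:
E(R, Y) = -7 + R*Y (E(R, Y) = -9 + (2 + R*Y) = -7 + R*Y)
m = √2 ≈ 1.4142
y = -3 - 3*√2 (y = (1 + √2)*(3 - 1*6) = (1 + √2)*(3 - 6) = (1 + √2)*(-3) = -3 - 3*√2 ≈ -7.2426)
y - 5*(-1 + E(-1, 0)) = (-3 - 3*√2) - 5*(-1 + (-7 - 1*0)) = (-3 - 3*√2) - 5*(-1 + (-7 + 0)) = (-3 - 3*√2) - 5*(-1 - 7) = (-3 - 3*√2) - 5*(-8) = (-3 - 3*√2) - 1*(-40) = (-3 - 3*√2) + 40 = 37 - 3*√2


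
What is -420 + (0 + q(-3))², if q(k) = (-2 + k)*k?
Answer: -195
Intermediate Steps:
q(k) = k*(-2 + k)
-420 + (0 + q(-3))² = -420 + (0 - 3*(-2 - 3))² = -420 + (0 - 3*(-5))² = -420 + (0 + 15)² = -420 + 15² = -420 + 225 = -195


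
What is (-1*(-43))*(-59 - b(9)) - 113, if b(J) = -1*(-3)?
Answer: -2779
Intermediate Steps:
b(J) = 3
(-1*(-43))*(-59 - b(9)) - 113 = (-1*(-43))*(-59 - 1*3) - 113 = 43*(-59 - 3) - 113 = 43*(-62) - 113 = -2666 - 113 = -2779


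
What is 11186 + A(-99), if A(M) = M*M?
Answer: 20987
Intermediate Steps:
A(M) = M²
11186 + A(-99) = 11186 + (-99)² = 11186 + 9801 = 20987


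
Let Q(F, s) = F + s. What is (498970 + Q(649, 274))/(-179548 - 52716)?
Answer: -499893/232264 ≈ -2.1523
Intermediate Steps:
(498970 + Q(649, 274))/(-179548 - 52716) = (498970 + (649 + 274))/(-179548 - 52716) = (498970 + 923)/(-232264) = 499893*(-1/232264) = -499893/232264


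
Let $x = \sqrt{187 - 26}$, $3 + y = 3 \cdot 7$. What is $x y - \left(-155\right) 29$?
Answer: $4495 + 18 \sqrt{161} \approx 4723.4$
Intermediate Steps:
$y = 18$ ($y = -3 + 3 \cdot 7 = -3 + 21 = 18$)
$x = \sqrt{161} \approx 12.689$
$x y - \left(-155\right) 29 = \sqrt{161} \cdot 18 - \left(-155\right) 29 = 18 \sqrt{161} - -4495 = 18 \sqrt{161} + 4495 = 4495 + 18 \sqrt{161}$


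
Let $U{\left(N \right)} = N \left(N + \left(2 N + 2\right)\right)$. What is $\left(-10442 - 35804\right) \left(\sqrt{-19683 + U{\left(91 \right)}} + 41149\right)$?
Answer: $-1902976654 - 46246 \sqrt{5342} \approx -1.9064 \cdot 10^{9}$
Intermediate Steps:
$U{\left(N \right)} = N \left(2 + 3 N\right)$ ($U{\left(N \right)} = N \left(N + \left(2 + 2 N\right)\right) = N \left(2 + 3 N\right)$)
$\left(-10442 - 35804\right) \left(\sqrt{-19683 + U{\left(91 \right)}} + 41149\right) = \left(-10442 - 35804\right) \left(\sqrt{-19683 + 91 \left(2 + 3 \cdot 91\right)} + 41149\right) = - 46246 \left(\sqrt{-19683 + 91 \left(2 + 273\right)} + 41149\right) = - 46246 \left(\sqrt{-19683 + 91 \cdot 275} + 41149\right) = - 46246 \left(\sqrt{-19683 + 25025} + 41149\right) = - 46246 \left(\sqrt{5342} + 41149\right) = - 46246 \left(41149 + \sqrt{5342}\right) = -1902976654 - 46246 \sqrt{5342}$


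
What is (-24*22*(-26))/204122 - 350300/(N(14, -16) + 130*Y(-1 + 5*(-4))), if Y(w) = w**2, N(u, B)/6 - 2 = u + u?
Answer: -3535721966/586952811 ≈ -6.0239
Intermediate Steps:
N(u, B) = 12 + 12*u (N(u, B) = 12 + 6*(u + u) = 12 + 6*(2*u) = 12 + 12*u)
(-24*22*(-26))/204122 - 350300/(N(14, -16) + 130*Y(-1 + 5*(-4))) = (-24*22*(-26))/204122 - 350300/((12 + 12*14) + 130*(-1 + 5*(-4))**2) = -528*(-26)*(1/204122) - 350300/((12 + 168) + 130*(-1 - 20)**2) = 13728*(1/204122) - 350300/(180 + 130*(-21)**2) = 6864/102061 - 350300/(180 + 130*441) = 6864/102061 - 350300/(180 + 57330) = 6864/102061 - 350300/57510 = 6864/102061 - 350300*1/57510 = 6864/102061 - 35030/5751 = -3535721966/586952811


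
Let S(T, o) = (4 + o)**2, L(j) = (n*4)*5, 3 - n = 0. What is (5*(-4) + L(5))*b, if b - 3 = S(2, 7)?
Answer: 4960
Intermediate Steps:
n = 3 (n = 3 - 1*0 = 3 + 0 = 3)
L(j) = 60 (L(j) = (3*4)*5 = 12*5 = 60)
b = 124 (b = 3 + (4 + 7)**2 = 3 + 11**2 = 3 + 121 = 124)
(5*(-4) + L(5))*b = (5*(-4) + 60)*124 = (-20 + 60)*124 = 40*124 = 4960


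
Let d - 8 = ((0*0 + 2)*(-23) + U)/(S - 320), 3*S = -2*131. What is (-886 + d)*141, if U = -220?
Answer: -1608177/13 ≈ -1.2371e+5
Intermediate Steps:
S = -262/3 (S = (-2*131)/3 = (⅓)*(-262) = -262/3 ≈ -87.333)
d = 5287/611 (d = 8 + ((0*0 + 2)*(-23) - 220)/(-262/3 - 320) = 8 + ((0 + 2)*(-23) - 220)/(-1222/3) = 8 + (2*(-23) - 220)*(-3/1222) = 8 + (-46 - 220)*(-3/1222) = 8 - 266*(-3/1222) = 8 + 399/611 = 5287/611 ≈ 8.6530)
(-886 + d)*141 = (-886 + 5287/611)*141 = -536059/611*141 = -1608177/13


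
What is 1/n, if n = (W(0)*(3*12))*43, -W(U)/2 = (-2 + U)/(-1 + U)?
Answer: -1/6192 ≈ -0.00016150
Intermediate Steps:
W(U) = -2*(-2 + U)/(-1 + U)
n = -6192 (n = ((2*(2 - 1*0)/(-1 + 0))*(3*12))*43 = ((2*(2 + 0)/(-1))*36)*43 = ((2*(-1)*2)*36)*43 = -4*36*43 = -144*43 = -6192)
1/n = 1/(-6192) = -1/6192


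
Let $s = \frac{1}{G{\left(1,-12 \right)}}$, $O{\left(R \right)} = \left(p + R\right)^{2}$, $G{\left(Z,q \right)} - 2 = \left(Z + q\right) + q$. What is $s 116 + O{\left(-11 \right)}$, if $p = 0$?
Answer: $\frac{2425}{21} \approx 115.48$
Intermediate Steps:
$G{\left(Z,q \right)} = 2 + Z + 2 q$ ($G{\left(Z,q \right)} = 2 + \left(\left(Z + q\right) + q\right) = 2 + \left(Z + 2 q\right) = 2 + Z + 2 q$)
$O{\left(R \right)} = R^{2}$ ($O{\left(R \right)} = \left(0 + R\right)^{2} = R^{2}$)
$s = - \frac{1}{21}$ ($s = \frac{1}{2 + 1 + 2 \left(-12\right)} = \frac{1}{2 + 1 - 24} = \frac{1}{-21} = - \frac{1}{21} \approx -0.047619$)
$s 116 + O{\left(-11 \right)} = \left(- \frac{1}{21}\right) 116 + \left(-11\right)^{2} = - \frac{116}{21} + 121 = \frac{2425}{21}$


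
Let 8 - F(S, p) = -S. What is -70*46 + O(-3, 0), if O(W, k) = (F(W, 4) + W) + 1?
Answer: -3217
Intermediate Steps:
F(S, p) = 8 + S (F(S, p) = 8 - (-1)*S = 8 + S)
O(W, k) = 9 + 2*W (O(W, k) = ((8 + W) + W) + 1 = (8 + 2*W) + 1 = 9 + 2*W)
-70*46 + O(-3, 0) = -70*46 + (9 + 2*(-3)) = -3220 + (9 - 6) = -3220 + 3 = -3217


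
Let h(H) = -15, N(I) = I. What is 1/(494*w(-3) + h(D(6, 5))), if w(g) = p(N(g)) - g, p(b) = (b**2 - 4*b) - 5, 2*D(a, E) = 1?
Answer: 1/9371 ≈ 0.00010671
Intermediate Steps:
D(a, E) = 1/2 (D(a, E) = (1/2)*1 = 1/2)
p(b) = -5 + b**2 - 4*b
w(g) = -5 + g**2 - 5*g (w(g) = (-5 + g**2 - 4*g) - g = -5 + g**2 - 5*g)
1/(494*w(-3) + h(D(6, 5))) = 1/(494*(-5 + (-3)**2 - 5*(-3)) - 15) = 1/(494*(-5 + 9 + 15) - 15) = 1/(494*19 - 15) = 1/(9386 - 15) = 1/9371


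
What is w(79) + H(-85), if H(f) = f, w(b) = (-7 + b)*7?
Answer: 419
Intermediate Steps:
w(b) = -49 + 7*b
w(79) + H(-85) = (-49 + 7*79) - 85 = (-49 + 553) - 85 = 504 - 85 = 419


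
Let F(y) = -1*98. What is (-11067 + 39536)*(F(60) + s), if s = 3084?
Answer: 85008434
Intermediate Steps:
F(y) = -98
(-11067 + 39536)*(F(60) + s) = (-11067 + 39536)*(-98 + 3084) = 28469*2986 = 85008434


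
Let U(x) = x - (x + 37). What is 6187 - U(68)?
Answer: 6224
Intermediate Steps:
U(x) = -37 (U(x) = x - (37 + x) = x + (-37 - x) = -37)
6187 - U(68) = 6187 - 1*(-37) = 6187 + 37 = 6224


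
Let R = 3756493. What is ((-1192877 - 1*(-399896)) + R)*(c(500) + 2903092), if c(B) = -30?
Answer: 8603259073744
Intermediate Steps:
((-1192877 - 1*(-399896)) + R)*(c(500) + 2903092) = ((-1192877 - 1*(-399896)) + 3756493)*(-30 + 2903092) = ((-1192877 + 399896) + 3756493)*2903062 = (-792981 + 3756493)*2903062 = 2963512*2903062 = 8603259073744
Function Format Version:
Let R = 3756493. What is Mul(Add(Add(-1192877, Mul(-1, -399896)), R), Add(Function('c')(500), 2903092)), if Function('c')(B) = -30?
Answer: 8603259073744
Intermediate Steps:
Mul(Add(Add(-1192877, Mul(-1, -399896)), R), Add(Function('c')(500), 2903092)) = Mul(Add(Add(-1192877, Mul(-1, -399896)), 3756493), Add(-30, 2903092)) = Mul(Add(Add(-1192877, 399896), 3756493), 2903062) = Mul(Add(-792981, 3756493), 2903062) = Mul(2963512, 2903062) = 8603259073744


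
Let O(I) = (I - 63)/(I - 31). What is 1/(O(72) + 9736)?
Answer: 41/399185 ≈ 0.00010271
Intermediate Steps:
O(I) = (-63 + I)/(-31 + I)
1/(O(72) + 9736) = 1/((-63 + 72)/(-31 + 72) + 9736) = 1/(9/41 + 9736) = 1/(399185/41) = 41/399185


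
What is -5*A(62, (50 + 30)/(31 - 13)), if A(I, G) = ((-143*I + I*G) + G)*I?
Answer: 2661660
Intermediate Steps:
A(I, G) = I*(G - 143*I + G*I) (A(I, G) = ((-143*I + G*I) + G)*I = (G - 143*I + G*I)*I = I*(G - 143*I + G*I))
-5*A(62, (50 + 30)/(31 - 13)) = -310*((50 + 30)/(31 - 13) - 143*62 + ((50 + 30)/(31 - 13))*62) = -310*(80/18 - 8866 + (80/18)*62) = -310*(80*(1/18) - 8866 + (80*(1/18))*62) = -310*(40/9 - 8866 + (40/9)*62) = -310*(40/9 - 8866 + 2480/9) = -310*(-8586) = -5*(-532332) = 2661660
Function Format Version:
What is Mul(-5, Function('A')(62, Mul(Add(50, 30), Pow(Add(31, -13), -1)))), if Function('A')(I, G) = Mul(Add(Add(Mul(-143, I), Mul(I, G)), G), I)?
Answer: 2661660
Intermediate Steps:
Function('A')(I, G) = Mul(I, Add(G, Mul(-143, I), Mul(G, I))) (Function('A')(I, G) = Mul(Add(Add(Mul(-143, I), Mul(G, I)), G), I) = Mul(Add(G, Mul(-143, I), Mul(G, I)), I) = Mul(I, Add(G, Mul(-143, I), Mul(G, I))))
Mul(-5, Function('A')(62, Mul(Add(50, 30), Pow(Add(31, -13), -1)))) = Mul(-5, Mul(62, Add(Mul(Add(50, 30), Pow(Add(31, -13), -1)), Mul(-143, 62), Mul(Mul(Add(50, 30), Pow(Add(31, -13), -1)), 62)))) = Mul(-5, Mul(62, Add(Mul(80, Pow(18, -1)), -8866, Mul(Mul(80, Pow(18, -1)), 62)))) = Mul(-5, Mul(62, Add(Mul(80, Rational(1, 18)), -8866, Mul(Mul(80, Rational(1, 18)), 62)))) = Mul(-5, Mul(62, Add(Rational(40, 9), -8866, Mul(Rational(40, 9), 62)))) = Mul(-5, Mul(62, Add(Rational(40, 9), -8866, Rational(2480, 9)))) = Mul(-5, Mul(62, -8586)) = Mul(-5, -532332) = 2661660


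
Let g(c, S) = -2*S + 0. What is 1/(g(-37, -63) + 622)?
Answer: 1/748 ≈ 0.0013369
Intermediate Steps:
g(c, S) = -2*S
1/(g(-37, -63) + 622) = 1/(-2*(-63) + 622) = 1/(126 + 622) = 1/748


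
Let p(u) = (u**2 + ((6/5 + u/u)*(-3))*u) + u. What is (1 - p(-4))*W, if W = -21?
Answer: 3927/5 ≈ 785.40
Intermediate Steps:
p(u) = u**2 - 28*u/5 (p(u) = (u**2 + ((6*(1/5) + 1)*(-3))*u) + u = (u**2 + ((6/5 + 1)*(-3))*u) + u = (u**2 + ((11/5)*(-3))*u) + u = (u**2 - 33*u/5) + u = u**2 - 28*u/5)
(1 - p(-4))*W = (1 - (-4)*(-28 + 5*(-4))/5)*(-21) = (1 - (-4)*(-28 - 20)/5)*(-21) = (1 - (-4)*(-48)/5)*(-21) = (1 - 1*192/5)*(-21) = (1 - 192/5)*(-21) = -187/5*(-21) = 3927/5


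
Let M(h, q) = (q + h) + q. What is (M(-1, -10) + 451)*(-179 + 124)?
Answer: -23650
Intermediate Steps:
M(h, q) = h + 2*q (M(h, q) = (h + q) + q = h + 2*q)
(M(-1, -10) + 451)*(-179 + 124) = ((-1 + 2*(-10)) + 451)*(-179 + 124) = ((-1 - 20) + 451)*(-55) = (-21 + 451)*(-55) = 430*(-55) = -23650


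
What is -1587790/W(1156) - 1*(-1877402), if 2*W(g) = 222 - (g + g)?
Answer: 392694576/209 ≈ 1.8789e+6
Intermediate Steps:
W(g) = 111 - g (W(g) = (222 - (g + g))/2 = (222 - 2*g)/2 = 111 - g)
-1587790/W(1156) - 1*(-1877402) = -1587790/(111 - 1*1156) - 1*(-1877402) = -1587790/(111 - 1156) + 1877402 = -1587790/(-1045) + 1877402 = -1587790*(-1/1045) + 1877402 = 317558/209 + 1877402 = 392694576/209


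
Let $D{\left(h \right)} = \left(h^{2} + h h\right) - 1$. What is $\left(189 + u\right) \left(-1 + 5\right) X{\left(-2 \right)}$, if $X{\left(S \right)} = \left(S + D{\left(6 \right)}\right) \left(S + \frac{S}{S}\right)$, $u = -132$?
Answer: $-15732$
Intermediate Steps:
$D{\left(h \right)} = -1 + 2 h^{2}$ ($D{\left(h \right)} = \left(h^{2} + h^{2}\right) - 1 = 2 h^{2} - 1 = -1 + 2 h^{2}$)
$X{\left(S \right)} = \left(1 + S\right) \left(71 + S\right)$ ($X{\left(S \right)} = \left(S - \left(1 - 2 \cdot 6^{2}\right)\right) \left(S + \frac{S}{S}\right) = \left(S + \left(-1 + 2 \cdot 36\right)\right) \left(S + 1\right) = \left(S + \left(-1 + 72\right)\right) \left(1 + S\right) = \left(S + 71\right) \left(1 + S\right) = \left(71 + S\right) \left(1 + S\right) = \left(1 + S\right) \left(71 + S\right)$)
$\left(189 + u\right) \left(-1 + 5\right) X{\left(-2 \right)} = \left(189 - 132\right) \left(-1 + 5\right) \left(71 + \left(-2\right)^{2} + 72 \left(-2\right)\right) = 57 \cdot 4 \left(71 + 4 - 144\right) = 228 \left(-69\right) = -15732$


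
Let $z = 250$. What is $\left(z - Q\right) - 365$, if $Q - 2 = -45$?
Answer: $-72$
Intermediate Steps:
$Q = -43$ ($Q = 2 - 45 = -43$)
$\left(z - Q\right) - 365 = \left(250 - -43\right) - 365 = \left(250 + 43\right) - 365 = 293 - 365 = -72$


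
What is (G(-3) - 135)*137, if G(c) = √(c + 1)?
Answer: -18495 + 137*I*√2 ≈ -18495.0 + 193.75*I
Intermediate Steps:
G(c) = √(1 + c)
(G(-3) - 135)*137 = (√(1 - 3) - 135)*137 = (√(-2) - 135)*137 = (I*√2 - 135)*137 = (-135 + I*√2)*137 = -18495 + 137*I*√2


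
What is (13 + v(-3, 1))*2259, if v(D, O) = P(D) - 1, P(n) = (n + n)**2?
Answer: 108432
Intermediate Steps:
P(n) = 4*n**2 (P(n) = (2*n)**2 = 4*n**2)
v(D, O) = -1 + 4*D**2 (v(D, O) = 4*D**2 - 1 = -1 + 4*D**2)
(13 + v(-3, 1))*2259 = (13 + (-1 + 4*(-3)**2))*2259 = (13 + (-1 + 4*9))*2259 = (13 + (-1 + 36))*2259 = (13 + 35)*2259 = 48*2259 = 108432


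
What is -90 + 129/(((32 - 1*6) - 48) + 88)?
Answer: -1937/22 ≈ -88.045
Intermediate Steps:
-90 + 129/(((32 - 1*6) - 48) + 88) = -90 + 129/(((32 - 6) - 48) + 88) = -90 + 129/((26 - 48) + 88) = -90 + 129/(-22 + 88) = -90 + 129/66 = -90 + (1/66)*129 = -90 + 43/22 = -1937/22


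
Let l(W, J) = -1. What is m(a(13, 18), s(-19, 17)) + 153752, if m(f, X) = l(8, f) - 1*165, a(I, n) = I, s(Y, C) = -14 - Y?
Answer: 153586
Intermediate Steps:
m(f, X) = -166 (m(f, X) = -1 - 1*165 = -1 - 165 = -166)
m(a(13, 18), s(-19, 17)) + 153752 = -166 + 153752 = 153586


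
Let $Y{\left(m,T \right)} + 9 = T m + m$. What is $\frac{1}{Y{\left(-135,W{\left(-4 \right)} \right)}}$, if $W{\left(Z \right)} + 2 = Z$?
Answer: $\frac{1}{666} \approx 0.0015015$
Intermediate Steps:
$W{\left(Z \right)} = -2 + Z$
$Y{\left(m,T \right)} = -9 + m + T m$ ($Y{\left(m,T \right)} = -9 + \left(T m + m\right) = -9 + \left(m + T m\right) = -9 + m + T m$)
$\frac{1}{Y{\left(-135,W{\left(-4 \right)} \right)}} = \frac{1}{-9 - 135 + \left(-2 - 4\right) \left(-135\right)} = \frac{1}{-9 - 135 - -810} = \frac{1}{-9 - 135 + 810} = \frac{1}{666}$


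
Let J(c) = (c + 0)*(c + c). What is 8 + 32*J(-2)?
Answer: 264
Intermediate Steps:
J(c) = 2*c² (J(c) = c*(2*c) = 2*c²)
8 + 32*J(-2) = 8 + 32*(2*(-2)²) = 8 + 32*(2*4) = 8 + 32*8 = 8 + 256 = 264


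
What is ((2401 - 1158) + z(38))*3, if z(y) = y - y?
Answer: 3729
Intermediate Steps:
z(y) = 0
((2401 - 1158) + z(38))*3 = ((2401 - 1158) + 0)*3 = (1243 + 0)*3 = 1243*3 = 3729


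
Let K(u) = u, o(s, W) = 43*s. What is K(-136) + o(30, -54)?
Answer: 1154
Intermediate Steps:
K(-136) + o(30, -54) = -136 + 43*30 = -136 + 1290 = 1154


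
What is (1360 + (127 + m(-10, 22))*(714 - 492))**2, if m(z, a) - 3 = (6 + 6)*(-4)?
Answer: 382750096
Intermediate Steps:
m(z, a) = -45 (m(z, a) = 3 + (6 + 6)*(-4) = 3 + 12*(-4) = 3 - 48 = -45)
(1360 + (127 + m(-10, 22))*(714 - 492))**2 = (1360 + (127 - 45)*(714 - 492))**2 = (1360 + 82*222)**2 = (1360 + 18204)**2 = 19564**2 = 382750096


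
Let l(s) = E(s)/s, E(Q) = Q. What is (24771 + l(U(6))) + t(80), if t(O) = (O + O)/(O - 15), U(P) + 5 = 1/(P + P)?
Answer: 322068/13 ≈ 24774.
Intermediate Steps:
U(P) = -5 + 1/(2*P) (U(P) = -5 + 1/(P + P) = -5 + 1/(2*P))
t(O) = 2*O/(-15 + O) (t(O) = (2*O)/(-15 + O) = 2*O/(-15 + O))
l(s) = 1 (l(s) = s/s = 1)
(24771 + l(U(6))) + t(80) = (24771 + 1) + 2*80/(-15 + 80) = 24772 + 2*80/65 = 24772 + 2*80*(1/65) = 24772 + 32/13 = 322068/13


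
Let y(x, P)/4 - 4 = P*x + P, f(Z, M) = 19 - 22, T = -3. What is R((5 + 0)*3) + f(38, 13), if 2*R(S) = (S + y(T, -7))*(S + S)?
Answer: 1302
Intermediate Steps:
f(Z, M) = -3
y(x, P) = 16 + 4*P + 4*P*x (y(x, P) = 16 + 4*(P*x + P) = 16 + 4*(P + P*x) = 16 + (4*P + 4*P*x) = 16 + 4*P + 4*P*x)
R(S) = S*(72 + S) (R(S) = ((S + (16 + 4*(-7) + 4*(-7)*(-3)))*(S + S))/2 = ((S + (16 - 28 + 84))*(2*S))/2 = ((S + 72)*(2*S))/2 = ((72 + S)*(2*S))/2 = (2*S*(72 + S))/2 = S*(72 + S))
R((5 + 0)*3) + f(38, 13) = ((5 + 0)*3)*(72 + (5 + 0)*3) - 3 = (5*3)*(72 + 5*3) - 3 = 15*(72 + 15) - 3 = 15*87 - 3 = 1305 - 3 = 1302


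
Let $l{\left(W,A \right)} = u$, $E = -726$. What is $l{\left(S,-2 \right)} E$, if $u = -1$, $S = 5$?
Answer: $726$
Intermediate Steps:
$l{\left(W,A \right)} = -1$
$l{\left(S,-2 \right)} E = \left(-1\right) \left(-726\right) = 726$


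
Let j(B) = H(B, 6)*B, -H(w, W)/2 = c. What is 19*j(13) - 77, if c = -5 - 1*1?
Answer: 2887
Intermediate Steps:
c = -6 (c = -5 - 1 = -6)
H(w, W) = 12 (H(w, W) = -2*(-6) = 12)
j(B) = 12*B
19*j(13) - 77 = 19*(12*13) - 77 = 19*156 - 77 = 2964 - 77 = 2887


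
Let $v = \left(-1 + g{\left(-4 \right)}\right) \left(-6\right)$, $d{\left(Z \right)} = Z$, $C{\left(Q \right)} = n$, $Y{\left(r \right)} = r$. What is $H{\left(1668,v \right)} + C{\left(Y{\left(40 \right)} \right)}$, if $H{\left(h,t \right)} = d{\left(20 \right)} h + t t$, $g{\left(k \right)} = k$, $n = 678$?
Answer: $34938$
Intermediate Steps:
$C{\left(Q \right)} = 678$
$v = 30$ ($v = \left(-1 - 4\right) \left(-6\right) = \left(-5\right) \left(-6\right) = 30$)
$H{\left(h,t \right)} = t^{2} + 20 h$ ($H{\left(h,t \right)} = 20 h + t t = 20 h + t^{2} = t^{2} + 20 h$)
$H{\left(1668,v \right)} + C{\left(Y{\left(40 \right)} \right)} = \left(30^{2} + 20 \cdot 1668\right) + 678 = \left(900 + 33360\right) + 678 = 34260 + 678 = 34938$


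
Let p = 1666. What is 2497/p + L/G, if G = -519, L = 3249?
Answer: -1372297/288218 ≈ -4.7613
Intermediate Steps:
2497/p + L/G = 2497/1666 + 3249/(-519) = 2497*(1/1666) + 3249*(-1/519) = 2497/1666 - 1083/173 = -1372297/288218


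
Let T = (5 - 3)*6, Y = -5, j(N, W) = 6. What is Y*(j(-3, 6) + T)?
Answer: -90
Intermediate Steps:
T = 12 (T = 2*6 = 12)
Y*(j(-3, 6) + T) = -5*(6 + 12) = -5*18 = -90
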